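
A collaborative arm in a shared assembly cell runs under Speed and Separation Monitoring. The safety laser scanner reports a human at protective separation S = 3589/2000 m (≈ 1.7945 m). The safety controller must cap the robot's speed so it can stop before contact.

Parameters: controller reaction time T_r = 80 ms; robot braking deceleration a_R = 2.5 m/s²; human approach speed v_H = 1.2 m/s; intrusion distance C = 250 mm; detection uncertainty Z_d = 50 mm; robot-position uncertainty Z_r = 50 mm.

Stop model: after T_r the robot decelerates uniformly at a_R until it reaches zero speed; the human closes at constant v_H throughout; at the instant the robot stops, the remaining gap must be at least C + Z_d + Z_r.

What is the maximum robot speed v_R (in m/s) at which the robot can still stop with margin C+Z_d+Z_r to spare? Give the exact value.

quadratic (1/5)·v² + (14/25)·v + (-2697/2000) = 0
  disc = (14/25)² − 4·(1/5)·(-2697/2000) = 3481/2500 ; √disc = 59/50
  v_R = (−(14/25) + 59/50) / (2·(1/5)) = 31/20 m/s
check:
stop time T_s = (31/20)/(5/2) = 0.6200 s
robot in T_r: 1.5500·0.0800 = 0.1240 m
braking distance = 1.5500²/(2·2.5000) = 0.4805 m
human closes 1.2000·0.7000 = 0.8400 m
residual clearance needed = 0.2500+0.0500+0.0500 = 0.3500 m
sum ≈ 0.1240+0.4805+0.8400+0.3500 ≈ 1.7945 m = S ✓

v_R_max = 31/20 m/s = 1.5500 m/s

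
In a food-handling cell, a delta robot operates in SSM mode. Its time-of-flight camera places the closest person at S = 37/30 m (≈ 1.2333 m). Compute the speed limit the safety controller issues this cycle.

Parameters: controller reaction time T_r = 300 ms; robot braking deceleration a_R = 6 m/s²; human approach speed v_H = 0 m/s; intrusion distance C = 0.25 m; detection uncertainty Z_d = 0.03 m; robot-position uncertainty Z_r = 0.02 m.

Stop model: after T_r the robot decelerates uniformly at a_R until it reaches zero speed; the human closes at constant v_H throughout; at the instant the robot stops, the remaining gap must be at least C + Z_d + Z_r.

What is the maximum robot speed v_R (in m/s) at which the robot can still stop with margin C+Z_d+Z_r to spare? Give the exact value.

collect terms ⇒ (1/12)·v_R² + (3/10)·v_R + (-14/15) = 0
  disc = (3/10)² − 4·(1/12)·(-14/15) = 361/900 ; √disc = 19/30
  v_R = (−(3/10) + 19/30) / (2·(1/12)) = 2 m/s
check:
T_s = v_R/a_R = 2/6 = 0.3333 s
robot in T_r: 2.0000·0.3000 = 0.6000 m
braking distance = 2.0000²/(2·6.0000) = 0.3333 m
human over T_r+T_s: 0.0000·(0.3000+0.3333) = 0.0000 m
C+Z_d+Z_r = 0.2500+0.0300+0.0200 = 0.3000 m
sum ≈ 0.6000+0.3333+0.0000+0.3000 ≈ 1.2333 m = S ✓

v_R_max = 2 m/s = 2.0000 m/s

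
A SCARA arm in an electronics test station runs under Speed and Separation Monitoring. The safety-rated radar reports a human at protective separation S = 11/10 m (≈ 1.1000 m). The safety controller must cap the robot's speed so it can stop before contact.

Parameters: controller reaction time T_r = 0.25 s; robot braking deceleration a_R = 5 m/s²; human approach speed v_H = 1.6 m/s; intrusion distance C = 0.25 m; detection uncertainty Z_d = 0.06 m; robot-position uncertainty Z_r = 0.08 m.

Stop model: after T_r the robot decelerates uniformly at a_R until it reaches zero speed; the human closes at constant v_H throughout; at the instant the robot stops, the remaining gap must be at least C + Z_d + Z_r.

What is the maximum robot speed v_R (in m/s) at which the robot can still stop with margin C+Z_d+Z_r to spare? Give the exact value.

quadratic (1/10)·v² + (57/100)·v + (-31/100) = 0
  disc = (57/100)² − 4·(1/10)·(-31/100) = 4489/10000 ; √disc = 67/100
  v_R = (−(57/100) + 67/100) / (2·(1/10)) = 1/2 m/s
check:
braking lasts T_s = (1/2)/5 = 0.1000 s
robot covers v_R·T_r = 0.5000·0.2500 = 0.1250 m before braking
robot covers 0.5000·0.1000 − ½·5.0000·0.1000² = 0.0250 m while stopping
person approaches 1.6000·(0.2500+0.1000) = 0.5600 m
C+Z_d+Z_r = 0.2500+0.0600+0.0800 = 0.3900 m
sum ≈ 0.1250+0.0250+0.5600+0.3900 ≈ 1.1000 m = S ✓

v_R_max = 1/2 m/s = 0.5000 m/s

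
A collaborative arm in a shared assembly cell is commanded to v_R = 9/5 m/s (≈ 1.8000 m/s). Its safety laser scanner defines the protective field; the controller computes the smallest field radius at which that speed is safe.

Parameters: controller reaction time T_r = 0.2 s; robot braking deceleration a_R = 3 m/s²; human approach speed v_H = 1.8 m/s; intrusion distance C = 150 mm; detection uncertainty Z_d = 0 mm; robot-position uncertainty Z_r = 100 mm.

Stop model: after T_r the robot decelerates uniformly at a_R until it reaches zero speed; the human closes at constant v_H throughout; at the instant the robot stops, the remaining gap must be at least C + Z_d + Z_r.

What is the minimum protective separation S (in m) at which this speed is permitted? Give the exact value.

stop time T_s = (9/5)/3 = 0.6000 s
robot in T_r: 1.8000·0.2000 = 0.3600 m
robot covers 1.8000·0.6000 − ½·3.0000·0.6000² = 0.5400 m while stopping
human over T_r+T_s: 1.8000·(0.2000+0.6000) = 1.4400 m
C+Z_d+Z_r = 0.1500+0.0000+0.1000 = 0.2500 m
S_min ≈ 0.3600+0.5400+1.4400+0.2500  ⇒  S_min = 259/100 m

S_min = 259/100 m = 2.5900 m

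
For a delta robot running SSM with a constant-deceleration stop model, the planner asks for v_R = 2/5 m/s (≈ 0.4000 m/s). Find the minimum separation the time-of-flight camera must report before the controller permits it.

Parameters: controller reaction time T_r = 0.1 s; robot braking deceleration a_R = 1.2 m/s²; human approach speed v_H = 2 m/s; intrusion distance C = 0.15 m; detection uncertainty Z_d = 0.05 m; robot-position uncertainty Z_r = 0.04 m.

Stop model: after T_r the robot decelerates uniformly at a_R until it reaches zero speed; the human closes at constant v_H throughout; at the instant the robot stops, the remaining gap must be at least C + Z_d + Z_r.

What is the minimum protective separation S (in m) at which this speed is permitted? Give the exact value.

stop time T_s = (2/5)/(6/5) = 0.3333 s
robot in T_r: 0.4000·0.1000 = 0.0400 m
braking distance = 0.4000²/(2·1.2000) = 0.0667 m
human closes 2.0000·0.4333 = 0.8667 m
margins: 0.1500+0.0500+0.0400 = 0.2400 m
S_min ≈ 0.0400+0.0667+0.8667+0.2400  ⇒  S_min = 91/75 m

S_min = 91/75 m = 1.2133 m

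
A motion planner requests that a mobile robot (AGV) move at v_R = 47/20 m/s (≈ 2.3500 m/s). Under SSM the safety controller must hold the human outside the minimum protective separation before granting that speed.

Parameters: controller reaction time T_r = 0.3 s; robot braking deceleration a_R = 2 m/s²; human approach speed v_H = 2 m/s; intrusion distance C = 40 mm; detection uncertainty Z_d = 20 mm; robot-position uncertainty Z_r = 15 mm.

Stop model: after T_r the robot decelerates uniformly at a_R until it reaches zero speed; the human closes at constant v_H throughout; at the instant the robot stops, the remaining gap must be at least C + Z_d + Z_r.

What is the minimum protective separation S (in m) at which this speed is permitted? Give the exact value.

braking lasts T_s = (47/20)/2 = 1.1750 s
robot covers v_R·T_r = 2.3500·0.3000 = 0.7050 m before braking
braking distance = 2.3500²/(2·2.0000) = 1.3806 m
human over T_r+T_s: 2.0000·(0.3000+1.1750) = 2.9500 m
C+Z_d+Z_r = 0.0400+0.0200+0.0150 = 0.0750 m
S_min ≈ 0.7050+1.3806+2.9500+0.0750  ⇒  S_min = 8177/1600 m

S_min = 8177/1600 m = 5.1106 m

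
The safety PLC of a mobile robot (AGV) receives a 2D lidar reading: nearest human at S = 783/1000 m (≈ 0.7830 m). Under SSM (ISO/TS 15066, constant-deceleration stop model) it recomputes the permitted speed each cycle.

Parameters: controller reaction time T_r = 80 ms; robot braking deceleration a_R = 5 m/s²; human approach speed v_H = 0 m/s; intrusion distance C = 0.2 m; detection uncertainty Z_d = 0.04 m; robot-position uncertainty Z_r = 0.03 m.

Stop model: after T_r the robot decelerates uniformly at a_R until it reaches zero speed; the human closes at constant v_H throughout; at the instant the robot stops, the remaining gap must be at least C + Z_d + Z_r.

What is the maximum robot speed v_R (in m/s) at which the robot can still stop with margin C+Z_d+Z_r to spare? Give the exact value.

v_R_max = 19/10 m/s = 1.9000 m/s

at the boundary: (1/10)·v² + (2/25)·v + (-513/1000) = 0
  disc = (2/25)² − 4·(1/10)·(-513/1000) = 529/2500 ; √disc = 23/50
  v_R = (−(2/25) + 23/50) / (2·(1/10)) = 19/10 m/s
check:
braking lasts T_s = (19/10)/5 = 0.3800 s
robot covers v_R·T_r = 1.9000·0.0800 = 0.1520 m before braking
robot under decel: 1.9000²/(2·5.0000) = 0.3610 m
person approaches 0.0000·(0.0800+0.3800) = 0.0000 m
margins: 0.2000+0.0400+0.0300 = 0.2700 m
sum ≈ 0.1520+0.3610+0.0000+0.2700 ≈ 0.7830 m = S ✓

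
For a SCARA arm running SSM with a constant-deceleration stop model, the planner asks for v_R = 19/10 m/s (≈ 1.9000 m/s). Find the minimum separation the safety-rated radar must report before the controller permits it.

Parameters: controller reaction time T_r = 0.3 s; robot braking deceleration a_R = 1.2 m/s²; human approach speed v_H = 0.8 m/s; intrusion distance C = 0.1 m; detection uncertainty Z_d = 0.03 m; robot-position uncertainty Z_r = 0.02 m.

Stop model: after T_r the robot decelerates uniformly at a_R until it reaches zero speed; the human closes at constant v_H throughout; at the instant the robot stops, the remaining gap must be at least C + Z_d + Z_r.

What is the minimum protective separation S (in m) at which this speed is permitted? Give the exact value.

S_min = 4477/1200 m = 3.7308 m

stop time T_s = (19/10)/(6/5) = 1.5833 s
robot in T_r: 1.9000·0.3000 = 0.5700 m
braking distance = 1.9000²/(2·1.2000) = 1.5042 m
human over T_r+T_s: 0.8000·(0.3000+1.5833) = 1.5067 m
C+Z_d+Z_r = 0.1000+0.0300+0.0200 = 0.1500 m
S_min ≈ 0.5700+1.5042+1.5067+0.1500  ⇒  S_min = 4477/1200 m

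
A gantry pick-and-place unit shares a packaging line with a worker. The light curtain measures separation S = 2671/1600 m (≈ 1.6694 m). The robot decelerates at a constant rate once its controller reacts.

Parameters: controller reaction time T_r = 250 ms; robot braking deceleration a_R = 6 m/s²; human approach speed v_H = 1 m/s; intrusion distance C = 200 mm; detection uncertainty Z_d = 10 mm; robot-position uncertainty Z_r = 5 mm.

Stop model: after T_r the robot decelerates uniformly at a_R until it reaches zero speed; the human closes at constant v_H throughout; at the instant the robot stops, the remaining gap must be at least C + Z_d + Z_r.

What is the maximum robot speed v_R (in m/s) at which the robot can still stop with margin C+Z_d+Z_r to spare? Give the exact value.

collect terms ⇒ (1/12)·v_R² + (5/12)·v_R + (-1927/1600) = 0
  disc = (5/12)² − 4·(1/12)·(-1927/1600) = 8281/14400 ; √disc = 91/120
  v_R = (−(5/12) + 91/120) / (2·(1/12)) = 41/20 m/s
check:
T_s = v_R/a_R = (41/20)/6 = 0.3417 s
robot covers v_R·T_r = 2.0500·0.2500 = 0.5125 m before braking
robot covers 2.0500·0.3417 − ½·6.0000·0.3417² = 0.3502 m while stopping
person approaches 1.0000·(0.2500+0.3417) = 0.5917 m
residual clearance needed = 0.2000+0.0100+0.0050 = 0.2150 m
sum ≈ 0.5125+0.3502+0.5917+0.2150 ≈ 1.6694 m = S ✓

v_R_max = 41/20 m/s = 2.0500 m/s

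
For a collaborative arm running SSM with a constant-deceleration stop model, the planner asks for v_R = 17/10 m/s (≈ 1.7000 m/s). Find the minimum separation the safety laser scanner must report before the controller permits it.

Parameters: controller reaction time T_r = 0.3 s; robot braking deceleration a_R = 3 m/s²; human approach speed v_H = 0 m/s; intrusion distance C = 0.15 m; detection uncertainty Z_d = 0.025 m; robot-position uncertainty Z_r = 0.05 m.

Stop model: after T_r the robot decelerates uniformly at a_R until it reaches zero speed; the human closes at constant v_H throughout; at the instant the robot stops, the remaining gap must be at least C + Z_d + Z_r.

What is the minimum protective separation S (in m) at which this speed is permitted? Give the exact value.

stop time T_s = (17/10)/3 = 0.5667 s
reaction-phase robot travel = 1.7000·0.3000 = 0.5100 m
robot covers 1.7000·0.5667 − ½·3.0000·0.5667² = 0.4817 m while stopping
human over T_r+T_s: 0.0000·(0.3000+0.5667) = 0.0000 m
residual clearance needed = 0.1500+0.0250+0.0500 = 0.2250 m
S_min ≈ 0.5100+0.4817+0.0000+0.2250  ⇒  S_min = 73/60 m

S_min = 73/60 m = 1.2167 m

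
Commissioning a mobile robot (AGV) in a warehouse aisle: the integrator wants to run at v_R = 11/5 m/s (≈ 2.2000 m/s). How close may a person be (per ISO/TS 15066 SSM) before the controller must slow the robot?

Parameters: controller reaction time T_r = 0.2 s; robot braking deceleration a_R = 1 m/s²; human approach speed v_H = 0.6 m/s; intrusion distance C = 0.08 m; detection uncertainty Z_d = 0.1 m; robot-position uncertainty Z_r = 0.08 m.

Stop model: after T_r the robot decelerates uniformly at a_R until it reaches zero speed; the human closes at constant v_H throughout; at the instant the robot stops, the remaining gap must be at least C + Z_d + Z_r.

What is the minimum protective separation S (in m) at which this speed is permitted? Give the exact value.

S_min = 114/25 m = 4.5600 m

T_s = v_R/a_R = (11/5)/1 = 2.2000 s
robot in T_r: 2.2000·0.2000 = 0.4400 m
robot covers 2.2000·2.2000 − ½·1.0000·2.2000² = 2.4200 m while stopping
person approaches 0.6000·(0.2000+2.2000) = 1.4400 m
C+Z_d+Z_r = 0.0800+0.1000+0.0800 = 0.2600 m
S_min ≈ 0.4400+2.4200+1.4400+0.2600  ⇒  S_min = 114/25 m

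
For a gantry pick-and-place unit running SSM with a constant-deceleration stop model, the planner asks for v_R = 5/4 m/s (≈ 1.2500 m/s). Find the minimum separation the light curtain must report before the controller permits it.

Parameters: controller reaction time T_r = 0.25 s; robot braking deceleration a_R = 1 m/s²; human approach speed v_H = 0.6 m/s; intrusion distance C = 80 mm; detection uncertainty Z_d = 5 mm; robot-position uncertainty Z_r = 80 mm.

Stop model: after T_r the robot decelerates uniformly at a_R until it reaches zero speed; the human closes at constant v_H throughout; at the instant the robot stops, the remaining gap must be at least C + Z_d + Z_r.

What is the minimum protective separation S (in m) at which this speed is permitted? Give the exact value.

S_min = 1727/800 m = 2.1587 m

stop time T_s = (5/4)/1 = 1.2500 s
robot in T_r: 1.2500·0.2500 = 0.3125 m
robot under decel: 1.2500²/(2·1.0000) = 0.7812 m
human over T_r+T_s: 0.6000·(0.2500+1.2500) = 0.9000 m
margins: 0.0800+0.0050+0.0800 = 0.1650 m
S_min ≈ 0.3125+0.7812+0.9000+0.1650  ⇒  S_min = 1727/800 m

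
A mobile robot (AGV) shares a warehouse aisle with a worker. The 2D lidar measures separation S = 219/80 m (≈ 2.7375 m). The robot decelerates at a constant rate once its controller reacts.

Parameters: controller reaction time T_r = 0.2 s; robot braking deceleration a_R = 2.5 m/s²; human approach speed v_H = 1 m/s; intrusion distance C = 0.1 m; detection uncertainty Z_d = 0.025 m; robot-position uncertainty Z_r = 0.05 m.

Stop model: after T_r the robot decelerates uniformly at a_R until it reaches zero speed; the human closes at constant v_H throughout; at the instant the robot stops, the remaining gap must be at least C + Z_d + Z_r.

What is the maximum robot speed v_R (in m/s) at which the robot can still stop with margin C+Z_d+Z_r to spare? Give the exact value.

v_R_max = 9/4 m/s = 2.2500 m/s

at the boundary: (1/5)·v² + (3/5)·v + (-189/80) = 0
  disc = (3/5)² − 4·(1/5)·(-189/80) = 9/4 ; √disc = 3/2
  v_R = (−(3/5) + 3/2) / (2·(1/5)) = 9/4 m/s
check:
stop time T_s = (9/4)/(5/2) = 0.9000 s
reaction-phase robot travel = 2.2500·0.2000 = 0.4500 m
braking distance = 2.2500²/(2·2.5000) = 1.0125 m
human over T_r+T_s: 1.0000·(0.2000+0.9000) = 1.1000 m
residual clearance needed = 0.1000+0.0250+0.0500 = 0.1750 m
sum ≈ 0.4500+1.0125+1.1000+0.1750 ≈ 2.7375 m = S ✓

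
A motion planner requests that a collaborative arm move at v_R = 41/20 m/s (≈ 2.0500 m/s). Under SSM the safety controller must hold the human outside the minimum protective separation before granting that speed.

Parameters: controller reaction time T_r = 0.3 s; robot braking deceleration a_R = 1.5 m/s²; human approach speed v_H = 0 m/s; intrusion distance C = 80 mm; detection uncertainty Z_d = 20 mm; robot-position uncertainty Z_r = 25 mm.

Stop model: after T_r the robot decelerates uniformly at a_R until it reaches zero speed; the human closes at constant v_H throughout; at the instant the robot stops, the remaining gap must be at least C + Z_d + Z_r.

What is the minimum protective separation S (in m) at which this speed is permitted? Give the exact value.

S_min = 2569/1200 m = 2.1408 m

T_s = v_R/a_R = (41/20)/(3/2) = 1.3667 s
reaction-phase robot travel = 2.0500·0.3000 = 0.6150 m
robot under decel: 2.0500²/(2·1.5000) = 1.4008 m
human closes 0.0000·1.6667 = 0.0000 m
margins: 0.0800+0.0200+0.0250 = 0.1250 m
S_min ≈ 0.6150+1.4008+0.0000+0.1250  ⇒  S_min = 2569/1200 m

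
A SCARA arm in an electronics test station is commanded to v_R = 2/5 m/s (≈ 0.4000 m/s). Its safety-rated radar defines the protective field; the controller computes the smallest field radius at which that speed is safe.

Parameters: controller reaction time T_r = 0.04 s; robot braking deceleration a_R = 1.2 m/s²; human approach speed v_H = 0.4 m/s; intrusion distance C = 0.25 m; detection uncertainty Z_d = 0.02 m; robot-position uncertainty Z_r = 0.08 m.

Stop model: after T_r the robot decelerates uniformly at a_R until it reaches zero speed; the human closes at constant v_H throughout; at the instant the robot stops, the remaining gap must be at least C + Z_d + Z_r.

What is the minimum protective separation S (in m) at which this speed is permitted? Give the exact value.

S_min = 291/500 m = 0.5820 m

stop time T_s = (2/5)/(6/5) = 0.3333 s
reaction-phase robot travel = 0.4000·0.0400 = 0.0160 m
robot under decel: 0.4000²/(2·1.2000) = 0.0667 m
human over T_r+T_s: 0.4000·(0.0400+0.3333) = 0.1493 m
residual clearance needed = 0.2500+0.0200+0.0800 = 0.3500 m
S_min ≈ 0.0160+0.0667+0.1493+0.3500  ⇒  S_min = 291/500 m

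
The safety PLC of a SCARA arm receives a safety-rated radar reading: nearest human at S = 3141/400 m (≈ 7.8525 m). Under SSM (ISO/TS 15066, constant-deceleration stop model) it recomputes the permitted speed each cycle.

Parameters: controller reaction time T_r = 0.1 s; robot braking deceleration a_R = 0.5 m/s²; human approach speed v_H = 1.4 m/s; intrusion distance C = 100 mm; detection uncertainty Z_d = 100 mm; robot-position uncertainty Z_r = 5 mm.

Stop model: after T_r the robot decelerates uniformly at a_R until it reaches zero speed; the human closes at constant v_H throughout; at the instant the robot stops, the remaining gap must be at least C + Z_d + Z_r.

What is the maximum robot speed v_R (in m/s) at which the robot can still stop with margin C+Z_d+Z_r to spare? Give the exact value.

quadratic (1)·v² + (29/10)·v + (-3003/400) = 0
  disc = (29/10)² − 4·(1)·(-3003/400) = 961/25 ; √disc = 31/5
  v_R = (−(29/10) + 31/5) / (2·(1)) = 33/20 m/s
check:
T_s = v_R/a_R = (33/20)/(1/2) = 3.3000 s
robot covers v_R·T_r = 1.6500·0.1000 = 0.1650 m before braking
robot covers 1.6500·3.3000 − ½·0.5000·3.3000² = 2.7225 m while stopping
person approaches 1.4000·(0.1000+3.3000) = 4.7600 m
residual clearance needed = 0.1000+0.1000+0.0050 = 0.2050 m
sum ≈ 0.1650+2.7225+4.7600+0.2050 ≈ 7.8525 m = S ✓

v_R_max = 33/20 m/s = 1.6500 m/s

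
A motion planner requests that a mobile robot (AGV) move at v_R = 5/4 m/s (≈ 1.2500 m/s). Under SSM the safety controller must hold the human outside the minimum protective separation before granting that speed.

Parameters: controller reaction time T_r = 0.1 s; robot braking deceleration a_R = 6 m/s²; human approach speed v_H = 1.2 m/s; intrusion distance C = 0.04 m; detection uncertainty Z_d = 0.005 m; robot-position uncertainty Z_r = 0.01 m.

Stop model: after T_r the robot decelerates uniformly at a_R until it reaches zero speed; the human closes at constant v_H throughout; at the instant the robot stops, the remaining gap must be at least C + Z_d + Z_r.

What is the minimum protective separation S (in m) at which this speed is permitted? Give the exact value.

stop time T_s = (5/4)/6 = 0.2083 s
robot in T_r: 1.2500·0.1000 = 0.1250 m
braking distance = 1.2500²/(2·6.0000) = 0.1302 m
human over T_r+T_s: 1.2000·(0.1000+0.2083) = 0.3700 m
margins: 0.0400+0.0050+0.0100 = 0.0550 m
S_min ≈ 0.1250+0.1302+0.3700+0.0550  ⇒  S_min = 653/960 m

S_min = 653/960 m = 0.6802 m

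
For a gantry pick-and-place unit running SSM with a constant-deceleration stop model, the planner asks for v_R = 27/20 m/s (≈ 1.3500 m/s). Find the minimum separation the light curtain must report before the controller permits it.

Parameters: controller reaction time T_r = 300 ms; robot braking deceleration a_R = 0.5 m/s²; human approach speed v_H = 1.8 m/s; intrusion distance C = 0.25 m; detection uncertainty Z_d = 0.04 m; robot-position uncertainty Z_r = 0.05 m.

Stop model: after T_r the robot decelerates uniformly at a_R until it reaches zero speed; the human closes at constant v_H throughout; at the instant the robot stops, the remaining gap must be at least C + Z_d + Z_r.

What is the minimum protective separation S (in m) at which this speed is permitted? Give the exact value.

braking lasts T_s = (27/20)/(1/2) = 2.7000 s
robot covers v_R·T_r = 1.3500·0.3000 = 0.4050 m before braking
robot covers 1.3500·2.7000 − ½·0.5000·2.7000² = 1.8225 m while stopping
person approaches 1.8000·(0.3000+2.7000) = 5.4000 m
residual clearance needed = 0.2500+0.0400+0.0500 = 0.3400 m
S_min ≈ 0.4050+1.8225+5.4000+0.3400  ⇒  S_min = 3187/400 m

S_min = 3187/400 m = 7.9675 m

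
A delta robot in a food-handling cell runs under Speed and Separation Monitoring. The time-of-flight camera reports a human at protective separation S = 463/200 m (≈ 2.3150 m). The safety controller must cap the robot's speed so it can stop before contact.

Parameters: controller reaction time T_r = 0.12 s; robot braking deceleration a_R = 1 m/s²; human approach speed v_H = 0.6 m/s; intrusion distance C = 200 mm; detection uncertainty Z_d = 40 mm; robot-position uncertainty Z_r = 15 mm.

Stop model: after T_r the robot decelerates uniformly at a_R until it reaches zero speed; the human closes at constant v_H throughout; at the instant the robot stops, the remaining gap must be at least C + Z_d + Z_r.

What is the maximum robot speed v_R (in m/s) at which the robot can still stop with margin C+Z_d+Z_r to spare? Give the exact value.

collect terms ⇒ (1/2)·v_R² + (18/25)·v_R + (-497/250) = 0
  disc = (18/25)² − 4·(1/2)·(-497/250) = 2809/625 ; √disc = 53/25
  v_R = (−(18/25) + 53/25) / (2·(1/2)) = 7/5 m/s
check:
T_s = v_R/a_R = (7/5)/1 = 1.4000 s
robot in T_r: 1.4000·0.1200 = 0.1680 m
robot covers 1.4000·1.4000 − ½·1.0000·1.4000² = 0.9800 m while stopping
human closes 0.6000·1.5200 = 0.9120 m
margins: 0.2000+0.0400+0.0150 = 0.2550 m
sum ≈ 0.1680+0.9800+0.9120+0.2550 ≈ 2.3150 m = S ✓

v_R_max = 7/5 m/s = 1.4000 m/s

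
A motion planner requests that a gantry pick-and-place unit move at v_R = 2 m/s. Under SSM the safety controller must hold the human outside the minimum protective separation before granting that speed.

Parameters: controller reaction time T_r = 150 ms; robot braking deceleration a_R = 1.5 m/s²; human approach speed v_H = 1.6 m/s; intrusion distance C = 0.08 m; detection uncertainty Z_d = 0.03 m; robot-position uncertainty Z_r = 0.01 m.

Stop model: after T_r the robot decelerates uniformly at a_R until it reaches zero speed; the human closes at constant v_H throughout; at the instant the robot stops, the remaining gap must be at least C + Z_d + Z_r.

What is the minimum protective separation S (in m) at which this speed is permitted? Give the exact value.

S_min = 619/150 m = 4.1267 m

stop time T_s = 2/(3/2) = 1.3333 s
reaction-phase robot travel = 2.0000·0.1500 = 0.3000 m
robot under decel: 2.0000²/(2·1.5000) = 1.3333 m
human over T_r+T_s: 1.6000·(0.1500+1.3333) = 2.3733 m
residual clearance needed = 0.0800+0.0300+0.0100 = 0.1200 m
S_min ≈ 0.3000+1.3333+2.3733+0.1200  ⇒  S_min = 619/150 m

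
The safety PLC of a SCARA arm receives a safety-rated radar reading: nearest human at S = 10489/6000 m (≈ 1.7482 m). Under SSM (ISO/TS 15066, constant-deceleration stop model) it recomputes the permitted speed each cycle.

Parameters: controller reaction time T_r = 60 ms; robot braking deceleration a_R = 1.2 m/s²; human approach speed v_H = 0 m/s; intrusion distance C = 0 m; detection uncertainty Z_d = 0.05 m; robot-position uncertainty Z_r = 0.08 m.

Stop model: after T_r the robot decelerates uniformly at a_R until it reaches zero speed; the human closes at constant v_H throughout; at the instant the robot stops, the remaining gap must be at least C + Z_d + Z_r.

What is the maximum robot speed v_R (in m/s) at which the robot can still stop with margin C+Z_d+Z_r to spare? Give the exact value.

quadratic (5/12)·v² + (3/50)·v + (-9709/6000) = 0
  disc = (3/50)² − 4·(5/12)·(-9709/6000) = 243049/90000 ; √disc = 493/300
  v_R = (−(3/50) + 493/300) / (2·(5/12)) = 19/10 m/s
check:
braking lasts T_s = (19/10)/(6/5) = 1.5833 s
reaction-phase robot travel = 1.9000·0.0600 = 0.1140 m
braking distance = 1.9000²/(2·1.2000) = 1.5042 m
person approaches 0.0000·(0.0600+1.5833) = 0.0000 m
C+Z_d+Z_r = 0.0000+0.0500+0.0800 = 0.1300 m
sum ≈ 0.1140+1.5042+0.0000+0.1300 ≈ 1.7482 m = S ✓

v_R_max = 19/10 m/s = 1.9000 m/s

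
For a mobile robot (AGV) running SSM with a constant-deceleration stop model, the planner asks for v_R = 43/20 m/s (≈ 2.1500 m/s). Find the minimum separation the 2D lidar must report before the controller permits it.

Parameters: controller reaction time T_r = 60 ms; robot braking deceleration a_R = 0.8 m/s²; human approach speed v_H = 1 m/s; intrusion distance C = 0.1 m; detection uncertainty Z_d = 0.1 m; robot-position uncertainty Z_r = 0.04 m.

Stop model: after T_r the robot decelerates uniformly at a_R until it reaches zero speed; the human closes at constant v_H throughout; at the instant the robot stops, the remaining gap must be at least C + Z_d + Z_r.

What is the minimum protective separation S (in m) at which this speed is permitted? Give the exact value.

T_s = v_R/a_R = (43/20)/(4/5) = 2.6875 s
reaction-phase robot travel = 2.1500·0.0600 = 0.1290 m
braking distance = 2.1500²/(2·0.8000) = 2.8891 m
person approaches 1.0000·(0.0600+2.6875) = 2.7475 m
C+Z_d+Z_r = 0.1000+0.1000+0.0400 = 0.2400 m
S_min ≈ 0.1290+2.8891+2.7475+0.2400  ⇒  S_min = 96089/16000 m

S_min = 96089/16000 m = 6.0056 m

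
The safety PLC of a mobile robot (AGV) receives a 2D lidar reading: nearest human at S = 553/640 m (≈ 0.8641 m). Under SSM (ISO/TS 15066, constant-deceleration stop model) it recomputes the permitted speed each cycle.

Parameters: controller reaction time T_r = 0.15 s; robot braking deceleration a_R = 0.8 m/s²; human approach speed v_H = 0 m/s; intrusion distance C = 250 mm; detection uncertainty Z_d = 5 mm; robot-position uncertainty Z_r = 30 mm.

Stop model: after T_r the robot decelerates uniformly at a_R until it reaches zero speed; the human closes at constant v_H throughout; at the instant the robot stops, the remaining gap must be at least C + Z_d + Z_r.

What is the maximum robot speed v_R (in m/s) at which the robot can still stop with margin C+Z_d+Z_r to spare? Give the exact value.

collect terms ⇒ (5/8)·v_R² + (3/20)·v_R + (-1853/3200) = 0
  disc = (3/20)² − 4·(5/8)·(-1853/3200) = 9409/6400 ; √disc = 97/80
  v_R = (−(3/20) + 97/80) / (2·(5/8)) = 17/20 m/s
check:
stop time T_s = (17/20)/(4/5) = 1.0625 s
reaction-phase robot travel = 0.8500·0.1500 = 0.1275 m
robot covers 0.8500·1.0625 − ½·0.8000·1.0625² = 0.4516 m while stopping
person approaches 0.0000·(0.1500+1.0625) = 0.0000 m
margins: 0.2500+0.0050+0.0300 = 0.2850 m
sum ≈ 0.1275+0.4516+0.0000+0.2850 ≈ 0.8641 m = S ✓

v_R_max = 17/20 m/s = 0.8500 m/s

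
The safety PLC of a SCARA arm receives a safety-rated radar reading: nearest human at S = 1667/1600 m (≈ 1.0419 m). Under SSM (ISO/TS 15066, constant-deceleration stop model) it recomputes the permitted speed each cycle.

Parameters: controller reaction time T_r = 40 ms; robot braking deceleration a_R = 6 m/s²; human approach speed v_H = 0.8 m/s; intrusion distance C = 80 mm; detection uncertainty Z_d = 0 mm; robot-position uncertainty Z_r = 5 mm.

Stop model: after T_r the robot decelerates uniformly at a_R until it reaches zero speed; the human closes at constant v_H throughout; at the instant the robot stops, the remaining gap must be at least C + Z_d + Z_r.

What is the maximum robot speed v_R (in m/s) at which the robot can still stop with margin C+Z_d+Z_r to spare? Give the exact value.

at the boundary: (1/12)·v² + (13/75)·v + (-7399/8000) = 0
  disc = (13/75)² − 4·(1/12)·(-7399/8000) = 121801/360000 ; √disc = 349/600
  v_R = (−(13/75) + 349/600) / (2·(1/12)) = 49/20 m/s
check:
braking lasts T_s = (49/20)/6 = 0.4083 s
reaction-phase robot travel = 2.4500·0.0400 = 0.0980 m
braking distance = 2.4500²/(2·6.0000) = 0.5002 m
human closes 0.8000·0.4483 = 0.3587 m
C+Z_d+Z_r = 0.0800+0.0000+0.0050 = 0.0850 m
sum ≈ 0.0980+0.5002+0.3587+0.0850 ≈ 1.0419 m = S ✓

v_R_max = 49/20 m/s = 2.4500 m/s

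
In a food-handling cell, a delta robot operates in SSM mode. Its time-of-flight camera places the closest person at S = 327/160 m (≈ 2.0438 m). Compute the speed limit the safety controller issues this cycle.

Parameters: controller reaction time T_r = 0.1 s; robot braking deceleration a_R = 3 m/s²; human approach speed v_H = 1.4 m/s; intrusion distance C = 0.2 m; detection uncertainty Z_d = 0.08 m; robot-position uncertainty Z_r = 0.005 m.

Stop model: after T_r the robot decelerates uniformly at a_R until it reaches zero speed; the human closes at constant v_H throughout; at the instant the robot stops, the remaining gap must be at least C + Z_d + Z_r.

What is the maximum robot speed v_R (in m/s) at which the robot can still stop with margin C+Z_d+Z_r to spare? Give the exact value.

v_R_max = 37/20 m/s = 1.8500 m/s

quadratic (1/6)·v² + (17/30)·v + (-259/160) = 0
  disc = (17/30)² − 4·(1/6)·(-259/160) = 5041/3600 ; √disc = 71/60
  v_R = (−(17/30) + 71/60) / (2·(1/6)) = 37/20 m/s
check:
braking lasts T_s = (37/20)/3 = 0.6167 s
reaction-phase robot travel = 1.8500·0.1000 = 0.1850 m
robot covers 1.8500·0.6167 − ½·3.0000·0.6167² = 0.5704 m while stopping
human closes 1.4000·0.7167 = 1.0033 m
C+Z_d+Z_r = 0.2000+0.0800+0.0050 = 0.2850 m
sum ≈ 0.1850+0.5704+1.0033+0.2850 ≈ 2.0438 m = S ✓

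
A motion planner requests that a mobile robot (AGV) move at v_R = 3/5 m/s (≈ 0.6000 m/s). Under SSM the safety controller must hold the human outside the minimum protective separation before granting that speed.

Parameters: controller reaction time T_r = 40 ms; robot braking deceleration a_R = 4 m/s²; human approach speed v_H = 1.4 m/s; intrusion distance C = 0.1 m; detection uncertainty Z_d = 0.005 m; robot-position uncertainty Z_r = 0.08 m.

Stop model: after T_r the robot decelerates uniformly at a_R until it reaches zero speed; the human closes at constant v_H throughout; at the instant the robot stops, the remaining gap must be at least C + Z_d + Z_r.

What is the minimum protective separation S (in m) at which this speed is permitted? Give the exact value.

S_min = 13/25 m = 0.5200 m

stop time T_s = (3/5)/4 = 0.1500 s
reaction-phase robot travel = 0.6000·0.0400 = 0.0240 m
robot covers 0.6000·0.1500 − ½·4.0000·0.1500² = 0.0450 m while stopping
person approaches 1.4000·(0.0400+0.1500) = 0.2660 m
residual clearance needed = 0.1000+0.0050+0.0800 = 0.1850 m
S_min ≈ 0.0240+0.0450+0.2660+0.1850  ⇒  S_min = 13/25 m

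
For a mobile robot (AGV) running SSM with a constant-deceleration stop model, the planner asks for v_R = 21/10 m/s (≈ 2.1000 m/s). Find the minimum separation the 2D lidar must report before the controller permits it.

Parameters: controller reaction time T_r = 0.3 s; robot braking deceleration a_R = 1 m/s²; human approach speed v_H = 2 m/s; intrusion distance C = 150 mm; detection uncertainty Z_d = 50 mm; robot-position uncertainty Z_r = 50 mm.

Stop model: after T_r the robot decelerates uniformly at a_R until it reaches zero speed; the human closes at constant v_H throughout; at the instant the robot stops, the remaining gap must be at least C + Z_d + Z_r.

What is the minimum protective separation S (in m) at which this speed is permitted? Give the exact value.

braking lasts T_s = (21/10)/1 = 2.1000 s
robot covers v_R·T_r = 2.1000·0.3000 = 0.6300 m before braking
robot under decel: 2.1000²/(2·1.0000) = 2.2050 m
person approaches 2.0000·(0.3000+2.1000) = 4.8000 m
margins: 0.1500+0.0500+0.0500 = 0.2500 m
S_min ≈ 0.6300+2.2050+4.8000+0.2500  ⇒  S_min = 1577/200 m

S_min = 1577/200 m = 7.8850 m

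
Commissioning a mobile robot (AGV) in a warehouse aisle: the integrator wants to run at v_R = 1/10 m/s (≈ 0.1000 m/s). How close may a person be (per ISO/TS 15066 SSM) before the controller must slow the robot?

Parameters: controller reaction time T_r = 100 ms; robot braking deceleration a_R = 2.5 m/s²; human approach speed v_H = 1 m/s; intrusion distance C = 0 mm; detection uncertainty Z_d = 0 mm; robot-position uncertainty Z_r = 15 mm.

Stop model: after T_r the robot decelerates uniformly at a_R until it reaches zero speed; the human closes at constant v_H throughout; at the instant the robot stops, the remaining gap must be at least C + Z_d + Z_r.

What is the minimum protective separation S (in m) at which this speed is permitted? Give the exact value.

S_min = 167/1000 m = 0.1670 m

braking lasts T_s = (1/10)/(5/2) = 0.0400 s
reaction-phase robot travel = 0.1000·0.1000 = 0.0100 m
braking distance = 0.1000²/(2·2.5000) = 0.0020 m
person approaches 1.0000·(0.1000+0.0400) = 0.1400 m
C+Z_d+Z_r = 0.0000+0.0000+0.0150 = 0.0150 m
S_min ≈ 0.0100+0.0020+0.1400+0.0150  ⇒  S_min = 167/1000 m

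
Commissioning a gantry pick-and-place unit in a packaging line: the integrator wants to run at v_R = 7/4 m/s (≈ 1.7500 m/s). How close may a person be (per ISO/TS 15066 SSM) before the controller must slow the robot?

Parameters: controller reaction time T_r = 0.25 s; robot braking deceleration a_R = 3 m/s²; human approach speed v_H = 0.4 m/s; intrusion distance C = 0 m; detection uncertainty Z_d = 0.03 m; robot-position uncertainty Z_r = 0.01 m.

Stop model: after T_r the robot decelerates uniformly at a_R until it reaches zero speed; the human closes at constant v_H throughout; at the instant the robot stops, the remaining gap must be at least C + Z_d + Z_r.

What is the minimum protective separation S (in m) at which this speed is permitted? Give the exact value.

T_s = v_R/a_R = (7/4)/3 = 0.5833 s
reaction-phase robot travel = 1.7500·0.2500 = 0.4375 m
robot under decel: 1.7500²/(2·3.0000) = 0.5104 m
person approaches 0.4000·(0.2500+0.5833) = 0.3333 m
margins: 0.0000+0.0300+0.0100 = 0.0400 m
S_min ≈ 0.4375+0.5104+0.3333+0.0400  ⇒  S_min = 1057/800 m

S_min = 1057/800 m = 1.3213 m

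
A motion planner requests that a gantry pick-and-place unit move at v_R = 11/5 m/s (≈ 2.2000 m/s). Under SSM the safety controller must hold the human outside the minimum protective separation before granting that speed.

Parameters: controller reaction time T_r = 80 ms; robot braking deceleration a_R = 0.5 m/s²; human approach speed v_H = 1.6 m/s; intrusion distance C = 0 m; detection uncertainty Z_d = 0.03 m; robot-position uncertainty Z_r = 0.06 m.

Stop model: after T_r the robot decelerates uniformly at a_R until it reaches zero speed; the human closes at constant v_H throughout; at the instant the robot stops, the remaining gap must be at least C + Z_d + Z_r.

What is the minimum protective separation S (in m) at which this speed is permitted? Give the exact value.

braking lasts T_s = (11/5)/(1/2) = 4.4000 s
reaction-phase robot travel = 2.2000·0.0800 = 0.1760 m
braking distance = 2.2000²/(2·0.5000) = 4.8400 m
human over T_r+T_s: 1.6000·(0.0800+4.4000) = 7.1680 m
C+Z_d+Z_r = 0.0000+0.0300+0.0600 = 0.0900 m
S_min ≈ 0.1760+4.8400+7.1680+0.0900  ⇒  S_min = 6137/500 m

S_min = 6137/500 m = 12.2740 m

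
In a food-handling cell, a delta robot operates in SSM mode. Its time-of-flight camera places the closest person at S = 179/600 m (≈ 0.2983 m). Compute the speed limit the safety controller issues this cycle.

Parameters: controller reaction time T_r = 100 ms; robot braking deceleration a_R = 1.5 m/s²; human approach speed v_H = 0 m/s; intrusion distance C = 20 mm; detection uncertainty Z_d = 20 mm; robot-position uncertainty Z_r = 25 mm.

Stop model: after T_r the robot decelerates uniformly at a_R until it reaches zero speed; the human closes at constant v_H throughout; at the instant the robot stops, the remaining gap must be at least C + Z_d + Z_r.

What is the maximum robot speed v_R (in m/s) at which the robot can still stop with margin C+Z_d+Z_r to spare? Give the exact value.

quadratic (1/3)·v² + (1/10)·v + (-7/30) = 0
  disc = (1/10)² − 4·(1/3)·(-7/30) = 289/900 ; √disc = 17/30
  v_R = (−(1/10) + 17/30) / (2·(1/3)) = 7/10 m/s
check:
braking lasts T_s = (7/10)/(3/2) = 0.4667 s
robot in T_r: 0.7000·0.1000 = 0.0700 m
robot covers 0.7000·0.4667 − ½·1.5000·0.4667² = 0.1633 m while stopping
human over T_r+T_s: 0.0000·(0.1000+0.4667) = 0.0000 m
C+Z_d+Z_r = 0.0200+0.0200+0.0250 = 0.0650 m
sum ≈ 0.0700+0.1633+0.0000+0.0650 ≈ 0.2983 m = S ✓

v_R_max = 7/10 m/s = 0.7000 m/s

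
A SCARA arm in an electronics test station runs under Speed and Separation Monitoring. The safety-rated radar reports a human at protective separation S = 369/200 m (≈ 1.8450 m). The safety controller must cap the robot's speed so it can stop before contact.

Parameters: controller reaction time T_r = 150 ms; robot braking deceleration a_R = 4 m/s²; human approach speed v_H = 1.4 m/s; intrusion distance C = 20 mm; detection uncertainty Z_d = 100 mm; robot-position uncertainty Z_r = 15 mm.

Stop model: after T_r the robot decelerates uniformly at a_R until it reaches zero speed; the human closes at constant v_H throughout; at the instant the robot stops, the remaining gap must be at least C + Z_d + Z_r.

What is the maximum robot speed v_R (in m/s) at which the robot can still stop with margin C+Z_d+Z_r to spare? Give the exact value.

quadratic (1/8)·v² + (1/2)·v + (-3/2) = 0
  disc = (1/2)² − 4·(1/8)·(-3/2) = 1 ; √disc = 1
  v_R = (−(1/2) + 1) / (2·(1/8)) = 2 m/s
check:
braking lasts T_s = 2/4 = 0.5000 s
reaction-phase robot travel = 2.0000·0.1500 = 0.3000 m
robot covers 2.0000·0.5000 − ½·4.0000·0.5000² = 0.5000 m while stopping
human closes 1.4000·0.6500 = 0.9100 m
C+Z_d+Z_r = 0.0200+0.1000+0.0150 = 0.1350 m
sum ≈ 0.3000+0.5000+0.9100+0.1350 ≈ 1.8450 m = S ✓

v_R_max = 2 m/s = 2.0000 m/s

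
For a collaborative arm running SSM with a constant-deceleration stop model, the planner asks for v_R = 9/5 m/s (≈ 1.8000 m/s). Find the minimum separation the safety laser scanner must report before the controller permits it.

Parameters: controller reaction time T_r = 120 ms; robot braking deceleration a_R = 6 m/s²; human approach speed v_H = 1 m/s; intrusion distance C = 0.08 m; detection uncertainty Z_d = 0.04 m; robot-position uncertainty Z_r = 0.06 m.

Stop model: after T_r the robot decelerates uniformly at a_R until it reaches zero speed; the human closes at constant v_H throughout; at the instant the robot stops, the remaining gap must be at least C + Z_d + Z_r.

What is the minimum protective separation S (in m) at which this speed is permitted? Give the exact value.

stop time T_s = (9/5)/6 = 0.3000 s
reaction-phase robot travel = 1.8000·0.1200 = 0.2160 m
robot covers 1.8000·0.3000 − ½·6.0000·0.3000² = 0.2700 m while stopping
person approaches 1.0000·(0.1200+0.3000) = 0.4200 m
residual clearance needed = 0.0800+0.0400+0.0600 = 0.1800 m
S_min ≈ 0.2160+0.2700+0.4200+0.1800  ⇒  S_min = 543/500 m

S_min = 543/500 m = 1.0860 m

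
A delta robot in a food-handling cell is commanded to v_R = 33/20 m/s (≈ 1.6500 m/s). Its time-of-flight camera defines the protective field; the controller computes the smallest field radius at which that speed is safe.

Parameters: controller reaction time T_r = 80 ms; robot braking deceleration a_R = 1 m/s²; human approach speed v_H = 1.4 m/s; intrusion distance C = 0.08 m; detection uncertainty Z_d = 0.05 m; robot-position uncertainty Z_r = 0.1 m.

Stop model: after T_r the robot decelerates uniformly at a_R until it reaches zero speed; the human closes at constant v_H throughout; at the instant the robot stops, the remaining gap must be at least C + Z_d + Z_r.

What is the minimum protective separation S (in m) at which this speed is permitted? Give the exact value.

T_s = v_R/a_R = (33/20)/1 = 1.6500 s
robot in T_r: 1.6500·0.0800 = 0.1320 m
robot covers 1.6500·1.6500 − ½·1.0000·1.6500² = 1.3613 m while stopping
person approaches 1.4000·(0.0800+1.6500) = 2.4220 m
margins: 0.0800+0.0500+0.1000 = 0.2300 m
S_min ≈ 0.1320+1.3613+2.4220+0.2300  ⇒  S_min = 16581/4000 m

S_min = 16581/4000 m = 4.1452 m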